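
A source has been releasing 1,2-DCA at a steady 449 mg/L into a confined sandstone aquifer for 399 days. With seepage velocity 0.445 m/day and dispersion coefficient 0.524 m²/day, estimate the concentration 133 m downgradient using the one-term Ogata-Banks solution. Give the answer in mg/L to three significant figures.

442 mg/L

For a continuous step input, C/C₀ ≈ ½·erfc((x−vt)/(2√(Dt))).
vt = 0.445 × 399 = 177.555 m and 2√(Dt) = 2√(0.524 × 399) = 28.92 m.
Argument (x−vt)/(2√(Dt)) = (133 − 177.555)/28.92 = -1.541; ½·erfc(-1.541) = 0.9853.
C = 449 × 0.9853 = 442 mg/L.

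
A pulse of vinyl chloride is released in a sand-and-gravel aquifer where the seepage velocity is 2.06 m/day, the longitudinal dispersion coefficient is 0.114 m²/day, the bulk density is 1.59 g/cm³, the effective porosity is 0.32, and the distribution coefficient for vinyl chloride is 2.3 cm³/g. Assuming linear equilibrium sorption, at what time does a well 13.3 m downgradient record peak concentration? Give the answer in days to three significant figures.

Retardation factor R = 1 + ρ_b·K_d/n = 1 + 1.59 × 2.3/0.32 = 12.43.
Sorption retards both mechanisms: v_R = v/R = 0.1657 m/day, D_R = D/R = 0.009171 m²/day.
Peak time from v_R²t² + 2D_R t − x² = 0: t = (√(D_R² + v_R²x²) − D_R)/v_R².
√(D_R² + v_R²x²) = √(0.009171² + 0.1657² × 13.3²) = 2.204; v_R² = 0.02746.
t = (2.204 − 0.009171)/0.02746 = 79.9 days.

79.9 days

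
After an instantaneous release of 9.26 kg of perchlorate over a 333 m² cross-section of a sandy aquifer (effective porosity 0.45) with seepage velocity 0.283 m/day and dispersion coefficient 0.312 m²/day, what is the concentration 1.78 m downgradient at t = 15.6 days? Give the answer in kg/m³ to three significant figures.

For an instantaneous plane source, C(x,t) = M/(n_e·A·√(4πDt)) · exp(−(x−vt)²/(4Dt)), with n_e·A the pore (flow) area.
Plume center vt = 0.283 × 15.6 = 4.4148 m, so the well at 1.78 m is 2.6348 m upgradient of the peak.
√(4πDt) = 7.821 m, giving peak height M/(n_e·A·√(4πDt)) = 9.26/(0.45 × 333 × 7.821) = 0.007901 kg/m³.
(x−vt)²/(4Dt) = (-2.6348)²/(4 × 0.312 × 15.6) = 0.3566; exp(−0.3566) = 0.7001.
C = 0.007901 × 0.7001 = 0.00553 kg/m³.

0.00553 kg/m³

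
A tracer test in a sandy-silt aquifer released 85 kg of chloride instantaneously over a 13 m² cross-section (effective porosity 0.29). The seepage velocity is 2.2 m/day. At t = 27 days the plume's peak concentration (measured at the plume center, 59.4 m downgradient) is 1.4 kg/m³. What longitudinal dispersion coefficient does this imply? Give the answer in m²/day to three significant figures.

0.764 m²/day

At the plume center C_max = M/(n_e·A·√(4πDt)), so D = M²/(4πt·(n_e·A·C_max)²).
n_e·A·C_max = 0.29 × 13 × 1.4 = 5.278 kg/m.
D = 85²/(4π × 27 × 5.278²) = 0.764 m²/day.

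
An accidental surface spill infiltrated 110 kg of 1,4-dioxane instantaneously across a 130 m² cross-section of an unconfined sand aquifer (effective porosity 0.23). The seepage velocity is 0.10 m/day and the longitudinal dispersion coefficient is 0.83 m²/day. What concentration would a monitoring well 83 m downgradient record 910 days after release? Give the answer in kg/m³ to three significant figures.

For an instantaneous plane source, C(x,t) = M/(n_e·A·√(4πDt)) · exp(−(x−vt)²/(4Dt)), with n_e·A the pore (flow) area.
Plume center vt = 0.10 × 910 = 91 m, so the well at 83 m is 8 m upgradient of the peak.
√(4πDt) = 97.42 m, giving peak height M/(n_e·A·√(4πDt)) = 110/(0.23 × 130 × 97.42) = 0.03776 kg/m³.
(x−vt)²/(4Dt) = (-8)²/(4 × 0.83 × 910) = 0.02118; exp(−0.02118) = 0.9790.
C = 0.03776 × 0.9790 = 0.0370 kg/m³.

0.0370 kg/m³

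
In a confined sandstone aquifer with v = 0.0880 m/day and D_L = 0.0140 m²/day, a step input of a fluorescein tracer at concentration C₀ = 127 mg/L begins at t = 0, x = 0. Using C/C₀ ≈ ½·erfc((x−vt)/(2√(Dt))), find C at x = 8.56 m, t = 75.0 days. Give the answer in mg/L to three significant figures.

11.2 mg/L

For a continuous step input, C/C₀ ≈ ½·erfc((x−vt)/(2√(Dt))).
vt = 0.0880 × 75.0 = 6.6 m and 2√(Dt) = 2√(0.0140 × 75.0) = 2.049 m.
Argument (x−vt)/(2√(Dt)) = (8.56 − 6.6)/2.049 = 0.9566; ½·erfc(0.9566) = 0.08805.
C = 127 × 0.08805 = 11.2 mg/L.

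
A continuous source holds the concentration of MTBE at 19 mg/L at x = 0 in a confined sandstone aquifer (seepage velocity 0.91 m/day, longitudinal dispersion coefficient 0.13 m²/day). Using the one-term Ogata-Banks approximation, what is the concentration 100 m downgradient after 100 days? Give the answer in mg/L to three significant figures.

For a continuous step input, C/C₀ ≈ ½·erfc((x−vt)/(2√(Dt))).
vt = 0.91 × 100 = 91 m and 2√(Dt) = 2√(0.13 × 100) = 7.211 m.
Argument (x−vt)/(2√(Dt)) = (100 − 91)/7.211 = 1.248; ½·erfc(1.248) = 0.03879.
C = 19 × 0.03879 = 0.737 mg/L.

0.737 mg/L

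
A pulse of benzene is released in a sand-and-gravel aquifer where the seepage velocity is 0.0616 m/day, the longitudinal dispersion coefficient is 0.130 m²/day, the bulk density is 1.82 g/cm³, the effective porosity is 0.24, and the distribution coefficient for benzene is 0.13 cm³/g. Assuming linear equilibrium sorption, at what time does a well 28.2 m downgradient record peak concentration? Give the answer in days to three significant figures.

844 days

Retardation factor R = 1 + ρ_b·K_d/n = 1 + 1.82 × 0.13/0.24 = 1.986.
Sorption retards both mechanisms: v_R = v/R = 0.03102 m/day, D_R = D/R = 0.06546 m²/day.
Peak time from v_R²t² + 2D_R t − x² = 0: t = (√(D_R² + v_R²x²) − D_R)/v_R².
√(D_R² + v_R²x²) = √(0.06546² + 0.03102² × 28.2²) = 0.8772; v_R² = 0.0009622.
t = (0.8772 − 0.06546)/0.0009622 = 844 days.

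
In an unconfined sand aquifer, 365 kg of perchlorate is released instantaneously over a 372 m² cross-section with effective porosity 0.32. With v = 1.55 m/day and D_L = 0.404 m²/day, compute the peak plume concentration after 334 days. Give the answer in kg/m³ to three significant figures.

0.0745 kg/m³

The peak of an instantaneous 1D plume sits at x = vt; there the Gaussian factor is 1 and C_max = M/(n_e·A·√(4πDt)), where n_e·A is the pore area the mass is dissolved in.
√(4πDt) = √(4π × 0.404 × 334) = 41.18 m, so C_max = 365/(0.32 × 372 × 41.18) = 0.0745 kg/m³.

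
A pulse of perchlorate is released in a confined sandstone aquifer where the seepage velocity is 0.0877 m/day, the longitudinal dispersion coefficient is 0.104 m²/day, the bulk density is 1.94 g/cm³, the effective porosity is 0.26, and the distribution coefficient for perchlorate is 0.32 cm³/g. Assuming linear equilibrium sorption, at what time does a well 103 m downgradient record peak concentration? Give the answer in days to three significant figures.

Retardation factor R = 1 + ρ_b·K_d/n = 1 + 1.94 × 0.32/0.26 = 3.388.
Sorption retards both mechanisms: v_R = v/R = 0.02589 m/day, D_R = D/R = 0.03070 m²/day.
Peak time from v_R²t² + 2D_R t − x² = 0: t = (√(D_R² + v_R²x²) − D_R)/v_R².
√(D_R² + v_R²x²) = √(0.03070² + 0.02589² × 103²) = 2.667; v_R² = 0.0006703.
t = (2.667 − 0.03070)/0.0006703 = 3930 days.

3930 days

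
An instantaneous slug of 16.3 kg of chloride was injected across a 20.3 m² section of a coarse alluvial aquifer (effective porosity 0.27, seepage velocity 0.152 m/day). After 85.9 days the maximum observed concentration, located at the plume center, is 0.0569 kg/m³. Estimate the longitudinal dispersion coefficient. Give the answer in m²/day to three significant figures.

At the plume center C_max = M/(n_e·A·√(4πDt)), so D = M²/(4πt·(n_e·A·C_max)²).
n_e·A·C_max = 0.27 × 20.3 × 0.0569 = 0.3119 kg/m.
D = 16.3²/(4π × 85.9 × 0.3119²) = 2.53 m²/day.

2.53 m²/day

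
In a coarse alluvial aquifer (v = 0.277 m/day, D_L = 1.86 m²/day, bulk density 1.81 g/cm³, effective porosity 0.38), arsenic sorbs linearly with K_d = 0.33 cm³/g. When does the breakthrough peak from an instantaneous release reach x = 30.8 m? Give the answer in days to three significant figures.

230 days

Retardation factor R = 1 + ρ_b·K_d/n = 1 + 1.81 × 0.33/0.38 = 2.572.
Sorption retards both mechanisms: v_R = v/R = 0.1077 m/day, D_R = D/R = 0.7232 m²/day.
Peak time from v_R²t² + 2D_R t − x² = 0: t = (√(D_R² + v_R²x²) − D_R)/v_R².
√(D_R² + v_R²x²) = √(0.7232² + 0.1077² × 30.8²) = 3.395; v_R² = 0.01160.
t = (3.395 − 0.7232)/0.01160 = 230 days.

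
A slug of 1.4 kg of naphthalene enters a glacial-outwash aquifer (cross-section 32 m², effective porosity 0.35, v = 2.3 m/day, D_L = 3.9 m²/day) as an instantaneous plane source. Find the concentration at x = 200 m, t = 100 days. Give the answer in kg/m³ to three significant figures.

0.00100 kg/m³

For an instantaneous plane source, C(x,t) = M/(n_e·A·√(4πDt)) · exp(−(x−vt)²/(4Dt)), with n_e·A the pore (flow) area.
Plume center vt = 2.3 × 100 = 230 m, so the well at 200 m is 30 m upgradient of the peak.
√(4πDt) = 70.01 m, giving peak height M/(n_e·A·√(4πDt)) = 1.4/(0.35 × 32 × 70.01) = 0.001785 kg/m³.
(x−vt)²/(4Dt) = (-30)²/(4 × 3.9 × 100) = 0.5769; exp(−0.5769) = 0.5616.
C = 0.001785 × 0.5616 = 0.00100 kg/m³.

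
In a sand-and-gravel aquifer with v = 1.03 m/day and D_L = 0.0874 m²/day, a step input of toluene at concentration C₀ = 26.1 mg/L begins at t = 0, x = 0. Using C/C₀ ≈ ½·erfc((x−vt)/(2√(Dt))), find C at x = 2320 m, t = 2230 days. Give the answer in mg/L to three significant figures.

3.16 mg/L

For a continuous step input, C/C₀ ≈ ½·erfc((x−vt)/(2√(Dt))).
vt = 1.03 × 2230 = 2296.9 m and 2√(Dt) = 2√(0.0874 × 2230) = 27.92 m.
Argument (x−vt)/(2√(Dt)) = (2320 − 2296.9)/27.92 = 0.8274; ½·erfc(0.8274) = 0.1210.
C = 26.1 × 0.1210 = 3.16 mg/L.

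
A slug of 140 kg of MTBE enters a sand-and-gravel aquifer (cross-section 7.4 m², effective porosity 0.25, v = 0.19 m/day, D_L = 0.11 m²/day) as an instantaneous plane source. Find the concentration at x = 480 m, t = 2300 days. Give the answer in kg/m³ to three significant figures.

0.216 kg/m³

For an instantaneous plane source, C(x,t) = M/(n_e·A·√(4πDt)) · exp(−(x−vt)²/(4Dt)), with n_e·A the pore (flow) area.
Plume center vt = 0.19 × 2300 = 437 m, so the well at 480 m is 43 m downgradient of the peak.
√(4πDt) = 56.39 m, giving peak height M/(n_e·A·√(4πDt)) = 140/(0.25 × 7.4 × 56.39) = 1.342 kg/m³.
(x−vt)²/(4Dt) = (43)²/(4 × 0.11 × 2300) = 1.827; exp(−1.827) = 0.1609.
C = 1.342 × 0.1609 = 0.216 kg/m³.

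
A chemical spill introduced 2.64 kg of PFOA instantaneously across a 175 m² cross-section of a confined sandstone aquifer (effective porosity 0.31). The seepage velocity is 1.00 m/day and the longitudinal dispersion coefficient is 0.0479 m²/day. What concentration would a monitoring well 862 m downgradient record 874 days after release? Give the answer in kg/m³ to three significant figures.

For an instantaneous plane source, C(x,t) = M/(n_e·A·√(4πDt)) · exp(−(x−vt)²/(4Dt)), with n_e·A the pore (flow) area.
Plume center vt = 1.00 × 874 = 874 m, so the well at 862 m is 12 m upgradient of the peak.
√(4πDt) = 22.94 m, giving peak height M/(n_e·A·√(4πDt)) = 2.64/(0.31 × 175 × 22.94) = 0.002121 kg/m³.
(x−vt)²/(4Dt) = (-12)²/(4 × 0.0479 × 874) = 0.8599; exp(−0.8599) = 0.4232.
C = 0.002121 × 0.4232 = 0.000898 kg/m³.

0.000898 kg/m³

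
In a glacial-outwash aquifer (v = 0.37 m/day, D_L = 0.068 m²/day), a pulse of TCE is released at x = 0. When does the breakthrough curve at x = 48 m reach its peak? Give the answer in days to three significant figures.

For the 1D instantaneous-source solution, setting ∂C/∂t = 0 at fixed x gives v²t² + 2Dt − x² = 0, so t = (√(D² + v²x²) − D)/v².
√(D² + v²x²) = √(0.068² + 0.37² × 48²) = 17.76; v² = 0.1369.
t = (17.76 − 0.068)/0.1369 = 129 days (vs. the pure-advection estimate x/v = 130 d).

129 days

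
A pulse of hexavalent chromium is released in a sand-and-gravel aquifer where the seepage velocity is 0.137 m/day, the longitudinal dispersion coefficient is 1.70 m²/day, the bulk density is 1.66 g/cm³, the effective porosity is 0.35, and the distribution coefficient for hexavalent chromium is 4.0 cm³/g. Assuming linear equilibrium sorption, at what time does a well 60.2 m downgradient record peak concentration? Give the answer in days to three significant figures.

7150 days

Retardation factor R = 1 + ρ_b·K_d/n = 1 + 1.66 × 4.0/0.35 = 19.97.
Sorption retards both mechanisms: v_R = v/R = 0.006860 m/day, D_R = D/R = 0.08513 m²/day.
Peak time from v_R²t² + 2D_R t − x² = 0: t = (√(D_R² + v_R²x²) − D_R)/v_R².
√(D_R² + v_R²x²) = √(0.08513² + 0.006860² × 60.2²) = 0.4217; v_R² = 4.706e-05.
t = (0.4217 − 0.08513)/4.706e-05 = 7150 days.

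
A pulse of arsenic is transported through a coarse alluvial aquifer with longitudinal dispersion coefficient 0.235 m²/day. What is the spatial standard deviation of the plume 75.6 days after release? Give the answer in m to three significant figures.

5.96 m

Dispersive spreading gives a Gaussian with σ² = 2Dt; advection only shifts the center.
σ = √(2 × 0.235 × 75.6) = 5.96 m.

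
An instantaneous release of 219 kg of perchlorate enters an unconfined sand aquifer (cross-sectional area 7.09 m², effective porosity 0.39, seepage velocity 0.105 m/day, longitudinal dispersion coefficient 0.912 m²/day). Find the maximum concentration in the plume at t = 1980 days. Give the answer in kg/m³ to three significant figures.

The peak of an instantaneous 1D plume sits at x = vt; there the Gaussian factor is 1 and C_max = M/(n_e·A·√(4πDt)), where n_e·A is the pore area the mass is dissolved in.
√(4πDt) = √(4π × 0.912 × 1980) = 150.6 m, so C_max = 219/(0.39 × 7.09 × 150.6) = 0.526 kg/m³.

0.526 kg/m³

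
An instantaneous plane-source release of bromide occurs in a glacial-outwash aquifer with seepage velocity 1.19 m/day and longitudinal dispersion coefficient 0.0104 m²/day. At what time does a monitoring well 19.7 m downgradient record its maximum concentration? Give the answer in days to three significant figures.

For the 1D instantaneous-source solution, setting ∂C/∂t = 0 at fixed x gives v²t² + 2Dt − x² = 0, so t = (√(D² + v²x²) − D)/v².
√(D² + v²x²) = √(0.0104² + 1.19² × 19.7²) = 23.44; v² = 1.4161.
t = (23.44 − 0.0104)/1.4161 = 16.5 days (vs. the pure-advection estimate x/v = 16.6 d).

16.5 days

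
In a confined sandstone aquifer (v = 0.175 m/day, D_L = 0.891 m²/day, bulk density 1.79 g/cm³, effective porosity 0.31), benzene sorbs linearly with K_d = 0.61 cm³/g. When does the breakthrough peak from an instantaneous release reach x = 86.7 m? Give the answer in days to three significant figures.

2110 days

Retardation factor R = 1 + ρ_b·K_d/n = 1 + 1.79 × 0.61/0.31 = 4.522.
Sorption retards both mechanisms: v_R = v/R = 0.03870 m/day, D_R = D/R = 0.1970 m²/day.
Peak time from v_R²t² + 2D_R t − x² = 0: t = (√(D_R² + v_R²x²) − D_R)/v_R².
√(D_R² + v_R²x²) = √(0.1970² + 0.03870² × 86.7²) = 3.361; v_R² = 0.001498.
t = (3.361 − 0.1970)/0.001498 = 2110 days.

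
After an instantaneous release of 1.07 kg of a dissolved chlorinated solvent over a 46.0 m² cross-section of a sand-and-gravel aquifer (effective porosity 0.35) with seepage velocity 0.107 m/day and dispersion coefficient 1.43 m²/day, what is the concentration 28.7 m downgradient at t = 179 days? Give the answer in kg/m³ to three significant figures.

0.00107 kg/m³

For an instantaneous plane source, C(x,t) = M/(n_e·A·√(4πDt)) · exp(−(x−vt)²/(4Dt)), with n_e·A the pore (flow) area.
Plume center vt = 0.107 × 179 = 19.153 m, so the well at 28.7 m is 9.547 m downgradient of the peak.
√(4πDt) = 56.72 m, giving peak height M/(n_e·A·√(4πDt)) = 1.07/(0.35 × 46.0 × 56.72) = 0.001172 kg/m³.
(x−vt)²/(4Dt) = (9.547)²/(4 × 1.43 × 179) = 0.08902; exp(−0.08902) = 0.9148.
C = 0.001172 × 0.9148 = 0.00107 kg/m³.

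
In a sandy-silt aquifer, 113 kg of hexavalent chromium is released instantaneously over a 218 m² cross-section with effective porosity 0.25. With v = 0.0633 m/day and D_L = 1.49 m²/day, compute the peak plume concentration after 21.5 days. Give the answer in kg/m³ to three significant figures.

0.103 kg/m³

The peak of an instantaneous 1D plume sits at x = vt; there the Gaussian factor is 1 and C_max = M/(n_e·A·√(4πDt)), where n_e·A is the pore area the mass is dissolved in.
√(4πDt) = √(4π × 1.49 × 21.5) = 20.06 m, so C_max = 113/(0.25 × 218 × 20.06) = 0.103 kg/m³.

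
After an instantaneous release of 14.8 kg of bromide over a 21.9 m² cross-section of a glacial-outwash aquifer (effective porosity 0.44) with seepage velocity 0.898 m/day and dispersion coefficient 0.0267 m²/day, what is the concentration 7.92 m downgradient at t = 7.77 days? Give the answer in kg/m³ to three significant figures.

For an instantaneous plane source, C(x,t) = M/(n_e·A·√(4πDt)) · exp(−(x−vt)²/(4Dt)), with n_e·A the pore (flow) area.
Plume center vt = 0.898 × 7.77 = 6.97746 m, so the well at 7.92 m is 0.94254 m downgradient of the peak.
√(4πDt) = 1.615 m, giving peak height M/(n_e·A·√(4πDt)) = 14.8/(0.44 × 21.9 × 1.615) = 0.9510 kg/m³.
(x−vt)²/(4Dt) = (0.94254)²/(4 × 0.0267 × 7.77) = 1.071; exp(−1.071) = 0.3427.
C = 0.9510 × 0.3427 = 0.326 kg/m³.

0.326 kg/m³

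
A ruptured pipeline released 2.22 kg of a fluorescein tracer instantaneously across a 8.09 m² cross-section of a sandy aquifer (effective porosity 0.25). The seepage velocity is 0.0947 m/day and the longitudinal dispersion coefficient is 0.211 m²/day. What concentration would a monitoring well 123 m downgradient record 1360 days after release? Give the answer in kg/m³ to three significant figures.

For an instantaneous plane source, C(x,t) = M/(n_e·A·√(4πDt)) · exp(−(x−vt)²/(4Dt)), with n_e·A the pore (flow) area.
Plume center vt = 0.0947 × 1360 = 128.792 m, so the well at 123 m is 5.792 m upgradient of the peak.
√(4πDt) = 60.05 m, giving peak height M/(n_e·A·√(4πDt)) = 2.22/(0.25 × 8.09 × 60.05) = 0.01828 kg/m³.
(x−vt)²/(4Dt) = (-5.792)²/(4 × 0.211 × 1360) = 0.02923; exp(−0.02923) = 0.9712.
C = 0.01828 × 0.9712 = 0.0178 kg/m³.

0.0178 kg/m³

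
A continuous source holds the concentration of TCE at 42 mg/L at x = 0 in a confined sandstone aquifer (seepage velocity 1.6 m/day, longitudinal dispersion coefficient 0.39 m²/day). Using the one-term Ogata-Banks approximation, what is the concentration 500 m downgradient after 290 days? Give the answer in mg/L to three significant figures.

0.350 mg/L

For a continuous step input, C/C₀ ≈ ½·erfc((x−vt)/(2√(Dt))).
vt = 1.6 × 290 = 464 m and 2√(Dt) = 2√(0.39 × 290) = 21.27 m.
Argument (x−vt)/(2√(Dt)) = (500 − 464)/21.27 = 1.693; ½·erfc(1.693) = 0.008327.
C = 42 × 0.008327 = 0.350 mg/L.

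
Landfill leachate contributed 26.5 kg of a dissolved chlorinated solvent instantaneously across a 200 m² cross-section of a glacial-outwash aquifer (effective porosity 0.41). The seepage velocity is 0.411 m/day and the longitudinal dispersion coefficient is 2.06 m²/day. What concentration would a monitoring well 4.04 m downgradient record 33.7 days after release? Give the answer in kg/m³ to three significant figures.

For an instantaneous plane source, C(x,t) = M/(n_e·A·√(4πDt)) · exp(−(x−vt)²/(4Dt)), with n_e·A the pore (flow) area.
Plume center vt = 0.411 × 33.7 = 13.8507 m, so the well at 4.04 m is 9.8107 m upgradient of the peak.
√(4πDt) = 29.54 m, giving peak height M/(n_e·A·√(4πDt)) = 26.5/(0.41 × 200 × 29.54) = 0.01094 kg/m³.
(x−vt)²/(4Dt) = (-9.8107)²/(4 × 2.06 × 33.7) = 0.3466; exp(−0.3466) = 0.7071.
C = 0.01094 × 0.7071 = 0.00774 kg/m³.

0.00774 kg/m³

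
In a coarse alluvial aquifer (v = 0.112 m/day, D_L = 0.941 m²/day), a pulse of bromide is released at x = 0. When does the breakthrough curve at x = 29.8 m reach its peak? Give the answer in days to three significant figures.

201 days

For the 1D instantaneous-source solution, setting ∂C/∂t = 0 at fixed x gives v²t² + 2Dt − x² = 0, so t = (√(D² + v²x²) − D)/v².
√(D² + v²x²) = √(0.941² + 0.112² × 29.8²) = 3.468; v² = 0.012544.
t = (3.468 − 0.941)/0.012544 = 201 days (vs. the pure-advection estimate x/v = 266 d).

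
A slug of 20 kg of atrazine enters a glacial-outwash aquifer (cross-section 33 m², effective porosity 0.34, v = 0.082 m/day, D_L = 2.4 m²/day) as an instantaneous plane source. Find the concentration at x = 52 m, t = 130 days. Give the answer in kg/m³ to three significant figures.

For an instantaneous plane source, C(x,t) = M/(n_e·A·√(4πDt)) · exp(−(x−vt)²/(4Dt)), with n_e·A the pore (flow) area.
Plume center vt = 0.082 × 130 = 10.66 m, so the well at 52 m is 41.34 m downgradient of the peak.
√(4πDt) = 62.62 m, giving peak height M/(n_e·A·√(4πDt)) = 20/(0.34 × 33 × 62.62) = 0.02847 kg/m³.
(x−vt)²/(4Dt) = (41.34)²/(4 × 2.4 × 130) = 1.369; exp(−1.369) = 0.2544.
C = 0.02847 × 0.2544 = 0.00724 kg/m³.

0.00724 kg/m³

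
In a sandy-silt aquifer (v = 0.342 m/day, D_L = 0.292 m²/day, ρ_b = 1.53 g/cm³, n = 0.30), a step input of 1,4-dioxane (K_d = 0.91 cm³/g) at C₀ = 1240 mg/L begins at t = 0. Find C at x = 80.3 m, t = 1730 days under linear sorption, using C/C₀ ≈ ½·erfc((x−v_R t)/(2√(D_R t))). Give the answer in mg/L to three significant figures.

Retardation factor R = 1 + ρ_b·K_d/n = 1 + 1.53 × 0.91/0.30 = 5.641.
Sorption retards both mechanisms: v_R = v/R = 0.06063 m/day, D_R = D/R = 0.05176 m²/day.
v_R·t = 0.06063 × 1730 = 104.8899 m; 2√(D_R t) = 18.93 m; argument = (80.3 − 104.8899)/18.93 = -1.299.
C = C₀ × ½·erfc(-1.299) = 1240 × 0.9669 = 1200 mg/L.

1200 mg/L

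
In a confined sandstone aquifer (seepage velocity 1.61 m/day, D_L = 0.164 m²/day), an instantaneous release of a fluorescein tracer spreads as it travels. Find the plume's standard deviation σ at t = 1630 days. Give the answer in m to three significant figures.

23.1 m

Dispersive spreading gives a Gaussian with σ² = 2Dt; advection only shifts the center.
σ = √(2 × 0.164 × 1630) = 23.1 m.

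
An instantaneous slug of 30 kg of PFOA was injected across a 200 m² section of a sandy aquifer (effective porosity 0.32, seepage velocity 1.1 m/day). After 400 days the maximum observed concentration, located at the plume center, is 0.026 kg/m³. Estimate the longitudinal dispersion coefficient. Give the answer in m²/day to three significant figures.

At the plume center C_max = M/(n_e·A·√(4πDt)), so D = M²/(4πt·(n_e·A·C_max)²).
n_e·A·C_max = 0.32 × 200 × 0.026 = 1.664 kg/m.
D = 30²/(4π × 400 × 1.664²) = 0.0647 m²/day.

0.0647 m²/day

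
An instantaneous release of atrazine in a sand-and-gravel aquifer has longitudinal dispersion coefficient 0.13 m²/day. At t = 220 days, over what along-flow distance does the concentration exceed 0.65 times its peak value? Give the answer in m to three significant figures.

14.0 m

The plume is Gaussian with σ = √(2Dt) = √(2 × 0.13 × 220) = 7.563 m.
C/C_peak = exp(−Δx²/(2σ²)) = 0.65 ⇒ Δx = σ·√(−2 ln 0.65) = 7.563 × 0.9282 = 7.020 m.
Width = 2Δx = 14.0 m.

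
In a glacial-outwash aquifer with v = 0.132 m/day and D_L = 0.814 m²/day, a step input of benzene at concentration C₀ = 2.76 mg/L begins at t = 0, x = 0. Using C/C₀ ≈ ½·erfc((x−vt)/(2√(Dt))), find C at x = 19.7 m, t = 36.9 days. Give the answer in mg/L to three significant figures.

0.0769 mg/L

For a continuous step input, C/C₀ ≈ ½·erfc((x−vt)/(2√(Dt))).
vt = 0.132 × 36.9 = 4.8708 m and 2√(Dt) = 2√(0.814 × 36.9) = 10.96 m.
Argument (x−vt)/(2√(Dt)) = (19.7 − 4.8708)/10.96 = 1.353; ½·erfc(1.353) = 0.02785.
C = 2.76 × 0.02785 = 0.0769 mg/L.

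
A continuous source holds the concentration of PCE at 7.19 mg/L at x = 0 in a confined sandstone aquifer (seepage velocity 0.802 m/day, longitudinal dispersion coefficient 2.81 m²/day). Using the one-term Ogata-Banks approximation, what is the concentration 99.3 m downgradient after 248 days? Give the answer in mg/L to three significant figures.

For a continuous step input, C/C₀ ≈ ½·erfc((x−vt)/(2√(Dt))).
vt = 0.802 × 248 = 198.896 m and 2√(Dt) = 2√(2.81 × 248) = 52.80 m.
Argument (x−vt)/(2√(Dt)) = (99.3 − 198.896)/52.80 = -1.886; ½·erfc(-1.886) = 0.9962.
C = 7.19 × 0.9962 = 7.16 mg/L.

7.16 mg/L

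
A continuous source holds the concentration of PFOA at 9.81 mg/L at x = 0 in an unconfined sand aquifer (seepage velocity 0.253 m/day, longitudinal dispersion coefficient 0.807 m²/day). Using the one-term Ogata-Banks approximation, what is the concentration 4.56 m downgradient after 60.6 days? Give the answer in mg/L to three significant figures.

8.46 mg/L

For a continuous step input, C/C₀ ≈ ½·erfc((x−vt)/(2√(Dt))).
vt = 0.253 × 60.6 = 15.3318 m and 2√(Dt) = 2√(0.807 × 60.6) = 13.99 m.
Argument (x−vt)/(2√(Dt)) = (4.56 − 15.3318)/13.99 = -0.7700; ½·erfc(-0.7700) = 0.8619.
C = 9.81 × 0.8619 = 8.46 mg/L.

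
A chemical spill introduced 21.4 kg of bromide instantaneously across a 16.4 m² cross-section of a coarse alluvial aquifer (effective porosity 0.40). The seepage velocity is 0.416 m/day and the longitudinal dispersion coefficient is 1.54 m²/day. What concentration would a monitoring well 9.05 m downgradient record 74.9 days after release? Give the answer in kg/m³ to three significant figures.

For an instantaneous plane source, C(x,t) = M/(n_e·A·√(4πDt)) · exp(−(x−vt)²/(4Dt)), with n_e·A the pore (flow) area.
Plume center vt = 0.416 × 74.9 = 31.1584 m, so the well at 9.05 m is 22.1084 m upgradient of the peak.
√(4πDt) = 38.07 m, giving peak height M/(n_e·A·√(4πDt)) = 21.4/(0.40 × 16.4 × 38.07) = 0.08569 kg/m³.
(x−vt)²/(4Dt) = (-22.1084)²/(4 × 1.54 × 74.9) = 1.059; exp(−1.059) = 0.3468.
C = 0.08569 × 0.3468 = 0.0297 kg/m³.

0.0297 kg/m³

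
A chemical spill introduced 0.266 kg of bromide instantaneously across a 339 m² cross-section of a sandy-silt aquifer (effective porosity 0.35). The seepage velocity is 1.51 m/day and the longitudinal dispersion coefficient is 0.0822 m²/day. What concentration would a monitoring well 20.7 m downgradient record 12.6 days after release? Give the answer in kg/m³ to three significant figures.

For an instantaneous plane source, C(x,t) = M/(n_e·A·√(4πDt)) · exp(−(x−vt)²/(4Dt)), with n_e·A the pore (flow) area.
Plume center vt = 1.51 × 12.6 = 19.026 m, so the well at 20.7 m is 1.674 m downgradient of the peak.
√(4πDt) = 3.608 m, giving peak height M/(n_e·A·√(4πDt)) = 0.266/(0.35 × 339 × 3.608) = 0.0006214 kg/m³.
(x−vt)²/(4Dt) = (1.674)²/(4 × 0.0822 × 12.6) = 0.6764; exp(−0.6764) = 0.5084.
C = 0.0006214 × 0.5084 = 0.000316 kg/m³.

0.000316 kg/m³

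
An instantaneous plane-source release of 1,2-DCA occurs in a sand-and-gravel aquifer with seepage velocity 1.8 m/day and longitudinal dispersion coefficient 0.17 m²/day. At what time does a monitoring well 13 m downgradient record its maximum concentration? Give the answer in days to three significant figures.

7.17 days

For the 1D instantaneous-source solution, setting ∂C/∂t = 0 at fixed x gives v²t² + 2Dt − x² = 0, so t = (√(D² + v²x²) − D)/v².
√(D² + v²x²) = √(0.17² + 1.8² × 13²) = 23.40; v² = 3.24.
t = (23.40 − 0.17)/3.24 = 7.17 days (vs. the pure-advection estimate x/v = 7.22 d).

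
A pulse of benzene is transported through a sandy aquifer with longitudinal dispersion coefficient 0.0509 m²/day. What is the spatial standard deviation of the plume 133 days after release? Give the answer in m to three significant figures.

Dispersive spreading gives a Gaussian with σ² = 2Dt; advection only shifts the center.
σ = √(2 × 0.0509 × 133) = 3.68 m.

3.68 m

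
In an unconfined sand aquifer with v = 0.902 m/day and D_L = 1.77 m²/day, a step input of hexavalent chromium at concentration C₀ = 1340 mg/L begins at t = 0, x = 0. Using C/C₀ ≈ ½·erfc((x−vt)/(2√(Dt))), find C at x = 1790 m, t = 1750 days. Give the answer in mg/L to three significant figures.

4.83 mg/L

For a continuous step input, C/C₀ ≈ ½·erfc((x−vt)/(2√(Dt))).
vt = 0.902 × 1750 = 1578.5 m and 2√(Dt) = 2√(1.77 × 1750) = 111.3 m.
Argument (x−vt)/(2√(Dt)) = (1790 − 1578.5)/111.3 = 1.900; ½·erfc(1.900) = 0.003605.
C = 1340 × 0.003605 = 4.83 mg/L.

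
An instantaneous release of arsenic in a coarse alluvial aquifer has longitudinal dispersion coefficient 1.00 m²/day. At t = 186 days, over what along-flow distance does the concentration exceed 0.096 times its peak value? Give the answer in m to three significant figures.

83.5 m

The plume is Gaussian with σ = √(2Dt) = √(2 × 1.00 × 186) = 19.29 m.
C/C_peak = exp(−Δx²/(2σ²)) = 0.096 ⇒ Δx = σ·√(−2 ln 0.096) = 19.29 × 2.165 = 41.76 m.
Width = 2Δx = 83.5 m.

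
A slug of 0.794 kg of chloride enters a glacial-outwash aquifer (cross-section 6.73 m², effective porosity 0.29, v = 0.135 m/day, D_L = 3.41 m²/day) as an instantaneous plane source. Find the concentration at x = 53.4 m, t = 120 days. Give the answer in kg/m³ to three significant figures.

For an instantaneous plane source, C(x,t) = M/(n_e·A·√(4πDt)) · exp(−(x−vt)²/(4Dt)), with n_e·A the pore (flow) area.
Plume center vt = 0.135 × 120 = 16.2 m, so the well at 53.4 m is 37.2 m downgradient of the peak.
√(4πDt) = 71.71 m, giving peak height M/(n_e·A·√(4πDt)) = 0.794/(0.29 × 6.73 × 71.71) = 0.005673 kg/m³.
(x−vt)²/(4Dt) = (37.2)²/(4 × 3.41 × 120) = 0.8455; exp(−0.8455) = 0.4293.
C = 0.005673 × 0.4293 = 0.00244 kg/m³.

0.00244 kg/m³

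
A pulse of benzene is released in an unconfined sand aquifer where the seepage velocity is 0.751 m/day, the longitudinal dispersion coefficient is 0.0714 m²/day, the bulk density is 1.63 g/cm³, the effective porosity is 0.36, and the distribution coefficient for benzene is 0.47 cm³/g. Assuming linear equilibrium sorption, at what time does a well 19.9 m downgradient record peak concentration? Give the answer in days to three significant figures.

82.5 days

Retardation factor R = 1 + ρ_b·K_d/n = 1 + 1.63 × 0.47/0.36 = 3.128.
Sorption retards both mechanisms: v_R = v/R = 0.2401 m/day, D_R = D/R = 0.02283 m²/day.
Peak time from v_R²t² + 2D_R t − x² = 0: t = (√(D_R² + v_R²x²) − D_R)/v_R².
√(D_R² + v_R²x²) = √(0.02283² + 0.2401² × 19.9²) = 4.778; v_R² = 0.05765.
t = (4.778 − 0.02283)/0.05765 = 82.5 days.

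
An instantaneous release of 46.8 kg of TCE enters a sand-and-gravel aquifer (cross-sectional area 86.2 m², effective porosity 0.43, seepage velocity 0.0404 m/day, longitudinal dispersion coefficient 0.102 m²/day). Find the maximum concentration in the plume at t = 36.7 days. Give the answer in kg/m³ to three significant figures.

0.184 kg/m³

The peak of an instantaneous 1D plume sits at x = vt; there the Gaussian factor is 1 and C_max = M/(n_e·A·√(4πDt)), where n_e·A is the pore area the mass is dissolved in.
√(4πDt) = √(4π × 0.102 × 36.7) = 6.859 m, so C_max = 46.8/(0.43 × 86.2 × 6.859) = 0.184 kg/m³.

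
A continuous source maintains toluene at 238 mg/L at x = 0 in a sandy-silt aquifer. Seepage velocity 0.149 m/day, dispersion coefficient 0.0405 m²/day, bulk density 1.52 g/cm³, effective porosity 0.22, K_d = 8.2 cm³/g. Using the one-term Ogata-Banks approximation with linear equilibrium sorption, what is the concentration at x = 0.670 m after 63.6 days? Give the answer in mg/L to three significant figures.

Retardation factor R = 1 + ρ_b·K_d/n = 1 + 1.52 × 8.2/0.22 = 57.65.
Sorption retards both mechanisms: v_R = v/R = 0.002585 m/day, D_R = D/R = 0.0007025 m²/day.
v_R·t = 0.002585 × 63.6 = 0.164406 m; 2√(D_R t) = 0.4227 m; argument = (0.670 − 0.164406)/0.4227 = 1.196.
C = C₀ × ½·erfc(1.196) = 238 × 0.04538 = 10.8 mg/L.

10.8 mg/L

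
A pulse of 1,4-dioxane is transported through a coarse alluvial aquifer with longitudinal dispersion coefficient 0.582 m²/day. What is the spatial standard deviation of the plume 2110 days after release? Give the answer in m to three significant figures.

49.6 m

Dispersive spreading gives a Gaussian with σ² = 2Dt; advection only shifts the center.
σ = √(2 × 0.582 × 2110) = 49.6 m.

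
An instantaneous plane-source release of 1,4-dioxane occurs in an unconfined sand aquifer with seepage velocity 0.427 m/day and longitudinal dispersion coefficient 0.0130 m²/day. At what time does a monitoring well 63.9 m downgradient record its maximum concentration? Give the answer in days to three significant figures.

150 days

For the 1D instantaneous-source solution, setting ∂C/∂t = 0 at fixed x gives v²t² + 2Dt − x² = 0, so t = (√(D² + v²x²) − D)/v².
√(D² + v²x²) = √(0.0130² + 0.427² × 63.9²) = 27.29; v² = 0.182329.
t = (27.29 − 0.0130)/0.182329 = 150 days (vs. the pure-advection estimate x/v = 150 d).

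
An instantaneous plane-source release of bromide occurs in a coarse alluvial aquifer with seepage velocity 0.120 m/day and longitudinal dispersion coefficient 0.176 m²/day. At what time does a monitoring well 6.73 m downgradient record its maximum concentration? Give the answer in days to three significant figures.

45.2 days

For the 1D instantaneous-source solution, setting ∂C/∂t = 0 at fixed x gives v²t² + 2Dt − x² = 0, so t = (√(D² + v²x²) − D)/v².
√(D² + v²x²) = √(0.176² + 0.120² × 6.73²) = 0.8266; v² = 0.0144.
t = (0.8266 − 0.176)/0.0144 = 45.2 days (vs. the pure-advection estimate x/v = 56.1 d).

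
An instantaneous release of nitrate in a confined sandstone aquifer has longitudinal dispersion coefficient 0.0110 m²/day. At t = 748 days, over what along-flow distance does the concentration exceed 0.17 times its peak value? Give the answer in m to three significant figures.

The plume is Gaussian with σ = √(2Dt) = √(2 × 0.0110 × 748) = 4.057 m.
C/C_peak = exp(−Δx²/(2σ²)) = 0.17 ⇒ Δx = σ·√(−2 ln 0.17) = 4.057 × 1.883 = 7.639 m.
Width = 2Δx = 15.3 m.

15.3 m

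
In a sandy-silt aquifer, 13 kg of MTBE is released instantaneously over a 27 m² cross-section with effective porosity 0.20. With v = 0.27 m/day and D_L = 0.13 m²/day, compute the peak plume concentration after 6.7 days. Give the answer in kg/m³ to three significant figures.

0.728 kg/m³

The peak of an instantaneous 1D plume sits at x = vt; there the Gaussian factor is 1 and C_max = M/(n_e·A·√(4πDt)), where n_e·A is the pore area the mass is dissolved in.
√(4πDt) = √(4π × 0.13 × 6.7) = 3.308 m, so C_max = 13/(0.20 × 27 × 3.308) = 0.728 kg/m³.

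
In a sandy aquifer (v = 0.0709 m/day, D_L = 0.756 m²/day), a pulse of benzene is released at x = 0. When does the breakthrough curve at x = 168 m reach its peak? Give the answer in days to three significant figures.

2220 days

For the 1D instantaneous-source solution, setting ∂C/∂t = 0 at fixed x gives v²t² + 2Dt − x² = 0, so t = (√(D² + v²x²) − D)/v².
√(D² + v²x²) = √(0.756² + 0.0709² × 168²) = 11.94; v² = 0.00502681.
t = (11.94 − 0.756)/0.00502681 = 2220 days (vs. the pure-advection estimate x/v = 2370 d).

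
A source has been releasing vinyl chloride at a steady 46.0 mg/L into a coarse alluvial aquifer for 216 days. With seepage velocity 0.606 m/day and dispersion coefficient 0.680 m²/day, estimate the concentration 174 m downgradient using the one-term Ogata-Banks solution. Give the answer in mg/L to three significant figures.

For a continuous step input, C/C₀ ≈ ½·erfc((x−vt)/(2√(Dt))).
vt = 0.606 × 216 = 130.896 m and 2√(Dt) = 2√(0.680 × 216) = 24.24 m.
Argument (x−vt)/(2√(Dt)) = (174 − 130.896)/24.24 = 1.778; ½·erfc(1.778) = 0.005961.
C = 46.0 × 0.005961 = 0.274 mg/L.

0.274 mg/L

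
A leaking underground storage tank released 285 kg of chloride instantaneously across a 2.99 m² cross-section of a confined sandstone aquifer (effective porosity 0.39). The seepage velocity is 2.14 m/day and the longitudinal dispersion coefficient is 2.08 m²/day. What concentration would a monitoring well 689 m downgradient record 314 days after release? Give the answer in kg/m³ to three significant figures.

For an instantaneous plane source, C(x,t) = M/(n_e·A·√(4πDt)) · exp(−(x−vt)²/(4Dt)), with n_e·A the pore (flow) area.
Plume center vt = 2.14 × 314 = 671.96 m, so the well at 689 m is 17.04 m downgradient of the peak.
√(4πDt) = 90.59 m, giving peak height M/(n_e·A·√(4πDt)) = 285/(0.39 × 2.99 × 90.59) = 2.698 kg/m³.
(x−vt)²/(4Dt) = (17.04)²/(4 × 2.08 × 314) = 0.1111; exp(−0.1111) = 0.8948.
C = 2.698 × 0.8948 = 2.41 kg/m³.

2.41 kg/m³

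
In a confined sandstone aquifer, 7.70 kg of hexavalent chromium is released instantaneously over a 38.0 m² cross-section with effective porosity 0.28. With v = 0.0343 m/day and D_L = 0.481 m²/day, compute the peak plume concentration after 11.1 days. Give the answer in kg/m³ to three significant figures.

0.0884 kg/m³

The peak of an instantaneous 1D plume sits at x = vt; there the Gaussian factor is 1 and C_max = M/(n_e·A·√(4πDt)), where n_e·A is the pore area the mass is dissolved in.
√(4πDt) = √(4π × 0.481 × 11.1) = 8.191 m, so C_max = 7.70/(0.28 × 38.0 × 8.191) = 0.0884 kg/m³.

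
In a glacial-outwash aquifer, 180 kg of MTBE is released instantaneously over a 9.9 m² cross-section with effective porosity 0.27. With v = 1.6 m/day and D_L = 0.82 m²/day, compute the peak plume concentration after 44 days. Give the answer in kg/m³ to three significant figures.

3.16 kg/m³

The peak of an instantaneous 1D plume sits at x = vt; there the Gaussian factor is 1 and C_max = M/(n_e·A·√(4πDt)), where n_e·A is the pore area the mass is dissolved in.
√(4πDt) = √(4π × 0.82 × 44) = 21.29 m, so C_max = 180/(0.27 × 9.9 × 21.29) = 3.16 kg/m³.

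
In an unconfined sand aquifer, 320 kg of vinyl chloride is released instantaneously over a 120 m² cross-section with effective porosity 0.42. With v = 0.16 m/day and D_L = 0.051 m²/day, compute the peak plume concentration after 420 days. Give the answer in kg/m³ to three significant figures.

The peak of an instantaneous 1D plume sits at x = vt; there the Gaussian factor is 1 and C_max = M/(n_e·A·√(4πDt)), where n_e·A is the pore area the mass is dissolved in.
√(4πDt) = √(4π × 0.051 × 420) = 16.41 m, so C_max = 320/(0.42 × 120 × 16.41) = 0.387 kg/m³.

0.387 kg/m³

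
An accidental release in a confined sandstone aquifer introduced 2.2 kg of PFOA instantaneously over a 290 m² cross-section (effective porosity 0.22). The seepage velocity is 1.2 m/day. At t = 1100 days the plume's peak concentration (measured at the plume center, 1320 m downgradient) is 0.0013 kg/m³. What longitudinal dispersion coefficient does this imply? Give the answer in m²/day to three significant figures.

At the plume center C_max = M/(n_e·A·√(4πDt)), so D = M²/(4πt·(n_e·A·C_max)²).
n_e·A·C_max = 0.22 × 290 × 0.0013 = 0.08294 kg/m.
D = 2.2²/(4π × 1100 × 0.08294²) = 0.0509 m²/day.

0.0509 m²/day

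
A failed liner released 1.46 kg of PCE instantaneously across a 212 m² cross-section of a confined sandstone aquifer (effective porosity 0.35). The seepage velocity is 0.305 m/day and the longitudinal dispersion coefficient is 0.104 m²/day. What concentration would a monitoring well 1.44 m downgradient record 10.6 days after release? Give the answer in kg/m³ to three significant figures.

0.00255 kg/m³

For an instantaneous plane source, C(x,t) = M/(n_e·A·√(4πDt)) · exp(−(x−vt)²/(4Dt)), with n_e·A the pore (flow) area.
Plume center vt = 0.305 × 10.6 = 3.233 m, so the well at 1.44 m is 1.793 m upgradient of the peak.
√(4πDt) = 3.722 m, giving peak height M/(n_e·A·√(4πDt)) = 1.46/(0.35 × 212 × 3.722) = 0.005287 kg/m³.
(x−vt)²/(4Dt) = (-1.793)²/(4 × 0.104 × 10.6) = 0.7291; exp(−0.7291) = 0.4823.
C = 0.005287 × 0.4823 = 0.00255 kg/m³.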